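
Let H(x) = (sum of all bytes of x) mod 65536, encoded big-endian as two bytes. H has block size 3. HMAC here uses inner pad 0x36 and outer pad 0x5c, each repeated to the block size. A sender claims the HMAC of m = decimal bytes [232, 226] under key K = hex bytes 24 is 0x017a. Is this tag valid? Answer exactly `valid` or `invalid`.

Key hex bytes 24 is 1 byte ≤ B = 3; zero-pad to 3 bytes: K' = 24 00 00.
K' ⊕ ipad = 12 36 36; K' ⊕ opad = 78 5c 5c.
Inner hash: sum = 18+54+54+232+226 = 584 → 02 48.
Outer hash (recomputed tag): sum = 120+92+92+2+72 = 378 → 01 7a.
Recomputed tag = 017a; claimed = 017a → match.

valid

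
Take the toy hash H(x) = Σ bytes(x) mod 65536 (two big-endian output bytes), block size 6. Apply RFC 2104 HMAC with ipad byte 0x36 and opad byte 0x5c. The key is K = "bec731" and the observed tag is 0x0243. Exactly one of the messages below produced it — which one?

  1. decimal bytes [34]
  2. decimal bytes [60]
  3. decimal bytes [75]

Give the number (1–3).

2

Key "bec731" = 62 65 63 37 33 31 is exactly B = 6 bytes: K' = 62 65 63 37 33 31.
K' ⊕ ipad = 54 53 55 01 05 07; K' ⊕ opad = 3e 39 3f 6b 6f 6d.
m1: inner = H(54 53 55 01 05 07 22) = 01 2b; tag = H(3e 39 3f 6b 6f 6d 01 2b) = 0229
m2: inner = H(54 53 55 01 05 07 3c) = 01 45; tag = H(3e 39 3f 6b 6f 6d 01 45) = 0243 ← matches
m3: inner = H(54 53 55 01 05 07 4b) = 01 54; tag = H(3e 39 3f 6b 6f 6d 01 54) = 0252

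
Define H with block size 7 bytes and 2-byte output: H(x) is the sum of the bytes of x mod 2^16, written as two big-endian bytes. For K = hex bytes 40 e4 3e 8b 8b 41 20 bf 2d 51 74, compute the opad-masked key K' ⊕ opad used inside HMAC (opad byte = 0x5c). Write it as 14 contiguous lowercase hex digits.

58d65c5c5c5c5c

Key hex bytes 40 e4 3e 8b 8b 41 20 bf 2d 51 74 is 11 bytes > B = 7, so hash it first: H(key) = 04 8a, then zero-pad to 7 bytes: K' = 04 8a 00 00 00 00 00.
XOR each byte with 0x5c: 04⊕5c=58, 8a⊕5c=d6, 00⊕5c=5c, 00⊕5c=5c, 00⊕5c=5c, 00⊕5c=5c, 00⊕5c=5c.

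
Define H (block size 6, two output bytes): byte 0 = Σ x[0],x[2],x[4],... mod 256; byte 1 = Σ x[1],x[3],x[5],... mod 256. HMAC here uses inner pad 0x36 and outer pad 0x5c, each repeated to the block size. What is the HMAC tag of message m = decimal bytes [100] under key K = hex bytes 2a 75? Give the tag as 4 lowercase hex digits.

Key hex bytes 2a 75 is 2 bytes ≤ B = 6; zero-pad to 6 bytes: K' = 2a 75 00 00 00 00.
K' ⊕ ipad = 1c 43 36 36 36 36.  K' ⊕ opad = 76 29 5c 5c 5c 5c.
Inner input = (K'⊕ipad) ∥ m = 1c 43 36 36 36 36 ∥ 64.
Inner hash: even-index sum = 236 mod 256 = 236; odd-index sum = 175 mod 256 = 175 → ec af.
Outer input = (K'⊕opad) ∥ inner = 76 29 5c 5c 5c 5c ∥ ec af.
Outer hash (tag): even-index sum = 538 mod 256 = 26; odd-index sum = 400 mod 256 = 144 → 1a 90.

1a90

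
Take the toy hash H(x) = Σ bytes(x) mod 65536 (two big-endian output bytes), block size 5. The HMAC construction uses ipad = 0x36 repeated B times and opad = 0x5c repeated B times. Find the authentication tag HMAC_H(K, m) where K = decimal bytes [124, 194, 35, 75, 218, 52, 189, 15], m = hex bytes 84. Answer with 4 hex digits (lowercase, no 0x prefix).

025a

Key decimal bytes [124, 194, 35, 75, 218, 52, 189, 15] = 7c c2 23 4b da 34 bd 0f is 8 bytes > B = 5, so hash it first: H(key) = 03 86, then zero-pad to 5 bytes: K' = 03 86 00 00 00.
K' ⊕ ipad = 35 b0 36 36 36.  K' ⊕ opad = 5f da 5c 5c 5c.
Inner input = (K'⊕ipad) ∥ m = 35 b0 36 36 36 ∥ 84.
Inner hash: sum = 53+176+54+54+54+132 = 523 → 02 0b.
Outer input = (K'⊕opad) ∥ inner = 5f da 5c 5c 5c ∥ 02 0b.
Outer hash (tag): sum = 95+218+92+92+92+2+11 = 602 → 02 5a.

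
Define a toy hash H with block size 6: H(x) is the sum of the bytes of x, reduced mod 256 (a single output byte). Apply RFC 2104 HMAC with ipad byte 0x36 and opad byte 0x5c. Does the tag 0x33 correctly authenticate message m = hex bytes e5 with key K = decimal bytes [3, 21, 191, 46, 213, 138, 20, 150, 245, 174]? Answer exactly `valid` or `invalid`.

Key decimal bytes [3, 21, 191, 46, 213, 138, 20, 150, 245, 174] = 03 15 bf 2e d5 8a 14 96 f5 ae is 10 bytes > B = 6, so hash it first: H(key) = b1, then zero-pad to 6 bytes: K' = b1 00 00 00 00 00.
K' ⊕ ipad = 87 36 36 36 36 36; K' ⊕ opad = ed 5c 5c 5c 5c 5c.
Inner hash: sum = 135+54+54+54+54+54+229 = 634; mod 256 = 122 → 7a.
Outer hash (recomputed tag): sum = 237+92+92+92+92+92+122 = 819; mod 256 = 51 → 33.
Recomputed tag = 33; claimed = 33 → match.

valid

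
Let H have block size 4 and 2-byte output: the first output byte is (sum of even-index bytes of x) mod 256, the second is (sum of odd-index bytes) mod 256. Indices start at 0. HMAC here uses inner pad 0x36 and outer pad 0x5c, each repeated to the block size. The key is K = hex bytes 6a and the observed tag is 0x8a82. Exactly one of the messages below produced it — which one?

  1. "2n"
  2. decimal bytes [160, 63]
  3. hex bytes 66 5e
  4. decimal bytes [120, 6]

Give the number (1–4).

3

Key hex bytes 6a is 1 byte ≤ B = 4; zero-pad to 4 bytes: K' = 6a 00 00 00.
K' ⊕ ipad = 5c 36 36 36; K' ⊕ opad = 36 5c 5c 5c.
m1: inner = H(5c 36 36 36 32 6e) = c4 da; tag = H(36 5c 5c 5c c4 da) = 5692
m2: inner = H(5c 36 36 36 a0 3f) = 32 ab; tag = H(36 5c 5c 5c 32 ab) = c463
m3: inner = H(5c 36 36 36 66 5e) = f8 ca; tag = H(36 5c 5c 5c f8 ca) = 8a82 ← matches
m4: inner = H(5c 36 36 36 78 06) = 0a 72; tag = H(36 5c 5c 5c 0a 72) = 9c2a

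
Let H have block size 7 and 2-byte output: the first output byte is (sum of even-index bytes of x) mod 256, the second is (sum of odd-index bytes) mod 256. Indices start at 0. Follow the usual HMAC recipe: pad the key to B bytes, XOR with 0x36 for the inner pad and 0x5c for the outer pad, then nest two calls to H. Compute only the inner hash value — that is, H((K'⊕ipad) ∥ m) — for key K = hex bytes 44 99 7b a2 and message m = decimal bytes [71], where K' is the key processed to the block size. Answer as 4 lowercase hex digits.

2bc0

Key hex bytes 44 99 7b a2 is 4 bytes ≤ B = 7; zero-pad to 7 bytes: K' = 44 99 7b a2 00 00 00.
K' ⊕ ipad = 72 af 4d 94 36 36 36.
Inner input = 72 af 4d 94 36 36 36 ∥ 47.
Inner hash: even-index sum = 299 mod 256 = 43; odd-index sum = 448 mod 256 = 192 → 2b c0.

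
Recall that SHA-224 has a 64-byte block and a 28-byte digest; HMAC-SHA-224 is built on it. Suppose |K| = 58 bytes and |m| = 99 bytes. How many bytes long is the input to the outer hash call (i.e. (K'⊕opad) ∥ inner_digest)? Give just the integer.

92

Key is 58 ≤ 64 bytes, zero-padded: |K'| = 64.
Outer input = (K'⊕opad) ∥ H(inner) → 64 + 28 = 92 bytes.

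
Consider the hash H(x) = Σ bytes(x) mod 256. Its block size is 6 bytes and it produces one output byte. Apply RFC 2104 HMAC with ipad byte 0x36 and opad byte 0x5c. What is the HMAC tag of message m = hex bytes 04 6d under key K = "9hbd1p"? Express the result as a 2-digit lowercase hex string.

79

Key "9hbd1p" = 39 68 62 64 31 70 is exactly B = 6 bytes: K' = 39 68 62 64 31 70.
K' ⊕ ipad = 0f 5e 54 52 07 46.  K' ⊕ opad = 65 34 3e 38 6d 2c.
Inner input = (K'⊕ipad) ∥ m = 0f 5e 54 52 07 46 ∥ 04 6d.
Inner hash: sum = 15+94+84+82+7+70+4+109 = 465; mod 256 = 209 → d1.
Outer input = (K'⊕opad) ∥ inner = 65 34 3e 38 6d 2c ∥ d1.
Outer hash (tag): sum = 101+52+62+56+109+44+209 = 633; mod 256 = 121 → 79.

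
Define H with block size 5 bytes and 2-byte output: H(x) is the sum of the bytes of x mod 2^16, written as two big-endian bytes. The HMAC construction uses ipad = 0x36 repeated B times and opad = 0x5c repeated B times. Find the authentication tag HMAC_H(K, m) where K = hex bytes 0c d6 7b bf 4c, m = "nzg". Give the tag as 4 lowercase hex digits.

Key hex bytes 0c d6 7b bf 4c is exactly B = 5 bytes: K' = 0c d6 7b bf 4c.
K' ⊕ ipad = 3a e0 4d 89 7a.  K' ⊕ opad = 50 8a 27 e3 10.
Inner input = (K'⊕ipad) ∥ m = 3a e0 4d 89 7a ∥ 6e 7a 67.
Inner hash: sum = 58+224+77+137+122+110+122+103 = 953 → 03 b9.
Outer input = (K'⊕opad) ∥ inner = 50 8a 27 e3 10 ∥ 03 b9.
Outer hash (tag): sum = 80+138+39+227+16+3+185 = 688 → 02 b0.

02b0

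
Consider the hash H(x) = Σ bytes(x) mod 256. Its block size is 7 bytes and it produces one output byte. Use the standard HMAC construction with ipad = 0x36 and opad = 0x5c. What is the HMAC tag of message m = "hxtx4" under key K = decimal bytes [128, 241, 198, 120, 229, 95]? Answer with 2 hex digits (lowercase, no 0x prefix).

8c

Key decimal bytes [128, 241, 198, 120, 229, 95] = 80 f1 c6 78 e5 5f is 6 bytes ≤ B = 7; zero-pad to 7 bytes: K' = 80 f1 c6 78 e5 5f 00.
K' ⊕ ipad = b6 c7 f0 4e d3 69 36.  K' ⊕ opad = dc ad 9a 24 b9 03 5c.
Inner input = (K'⊕ipad) ∥ m = b6 c7 f0 4e d3 69 36 ∥ 68 78 74 78 34.
Inner hash: sum = 182+199+240+78+211+105+54+104+120+116+120+52 = 1581; mod 256 = 45 → 2d.
Outer input = (K'⊕opad) ∥ inner = dc ad 9a 24 b9 03 5c ∥ 2d.
Outer hash (tag): sum = 220+173+154+36+185+3+92+45 = 908; mod 256 = 140 → 8c.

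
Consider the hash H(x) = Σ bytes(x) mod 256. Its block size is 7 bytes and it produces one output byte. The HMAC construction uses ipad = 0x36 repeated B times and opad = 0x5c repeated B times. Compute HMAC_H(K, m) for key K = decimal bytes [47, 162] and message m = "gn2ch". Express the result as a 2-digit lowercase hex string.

ca

Key decimal bytes [47, 162] = 2f a2 is 2 bytes ≤ B = 7; zero-pad to 7 bytes: K' = 2f a2 00 00 00 00 00.
K' ⊕ ipad = 19 94 36 36 36 36 36.  K' ⊕ opad = 73 fe 5c 5c 5c 5c 5c.
Inner input = (K'⊕ipad) ∥ m = 19 94 36 36 36 36 36 ∥ 67 6e 32 63 68.
Inner hash: sum = 25+148+54+54+54+54+54+103+110+50+99+104 = 909; mod 256 = 141 → 8d.
Outer input = (K'⊕opad) ∥ inner = 73 fe 5c 5c 5c 5c 5c ∥ 8d.
Outer hash (tag): sum = 115+254+92+92+92+92+92+141 = 970; mod 256 = 202 → ca.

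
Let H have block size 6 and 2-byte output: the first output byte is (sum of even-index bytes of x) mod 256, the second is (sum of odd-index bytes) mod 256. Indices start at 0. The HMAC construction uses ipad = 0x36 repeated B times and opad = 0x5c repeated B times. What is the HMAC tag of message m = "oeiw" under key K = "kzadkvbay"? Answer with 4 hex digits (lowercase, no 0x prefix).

6e6c

Key "kzadkvbay" = 6b 7a 61 64 6b 76 62 61 79 is 9 bytes > B = 6, so hash it first: H(key) = 12 b5, then zero-pad to 6 bytes: K' = 12 b5 00 00 00 00.
K' ⊕ ipad = 24 83 36 36 36 36.  K' ⊕ opad = 4e e9 5c 5c 5c 5c.
Inner input = (K'⊕ipad) ∥ m = 24 83 36 36 36 36 ∥ 6f 65 69 77.
Inner hash: even-index sum = 360 mod 256 = 104; odd-index sum = 459 mod 256 = 203 → 68 cb.
Outer input = (K'⊕opad) ∥ inner = 4e e9 5c 5c 5c 5c ∥ 68 cb.
Outer hash (tag): even-index sum = 366 mod 256 = 110; odd-index sum = 620 mod 256 = 108 → 6e 6c.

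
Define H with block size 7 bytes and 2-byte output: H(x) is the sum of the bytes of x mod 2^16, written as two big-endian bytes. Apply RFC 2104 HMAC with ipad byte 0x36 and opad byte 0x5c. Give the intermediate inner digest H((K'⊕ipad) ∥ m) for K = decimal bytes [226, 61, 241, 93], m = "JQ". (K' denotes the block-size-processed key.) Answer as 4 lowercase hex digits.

Key decimal bytes [226, 61, 241, 93] = e2 3d f1 5d is 4 bytes ≤ B = 7; zero-pad to 7 bytes: K' = e2 3d f1 5d 00 00 00.
K' ⊕ ipad = d4 0b c7 6b 36 36 36.
Inner input = d4 0b c7 6b 36 36 36 ∥ 4a 51.
Inner hash: sum = 212+11+199+107+54+54+54+74+81 = 846 → 03 4e.

034e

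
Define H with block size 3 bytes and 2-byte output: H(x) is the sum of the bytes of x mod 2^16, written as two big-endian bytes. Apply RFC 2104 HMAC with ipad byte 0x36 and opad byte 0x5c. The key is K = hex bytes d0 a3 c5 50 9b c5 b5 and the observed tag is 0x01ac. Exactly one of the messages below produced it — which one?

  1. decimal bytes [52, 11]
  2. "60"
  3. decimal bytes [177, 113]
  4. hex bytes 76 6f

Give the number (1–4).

Key hex bytes d0 a3 c5 50 9b c5 b5 is 7 bytes > B = 3, so hash it first: H(key) = 04 9d, then zero-pad to 3 bytes: K' = 04 9d 00.
K' ⊕ ipad = 32 ab 36; K' ⊕ opad = 58 c1 5c.
m1: inner = H(32 ab 36 34 0b) = 01 52; tag = H(58 c1 5c 01 52) = 01c8
m2: inner = H(32 ab 36 36 30) = 01 79; tag = H(58 c1 5c 01 79) = 01ef
m3: inner = H(32 ab 36 b1 71) = 02 35; tag = H(58 c1 5c 02 35) = 01ac ← matches
m4: inner = H(32 ab 36 76 6f) = 01 f8; tag = H(58 c1 5c 01 f8) = 026e

3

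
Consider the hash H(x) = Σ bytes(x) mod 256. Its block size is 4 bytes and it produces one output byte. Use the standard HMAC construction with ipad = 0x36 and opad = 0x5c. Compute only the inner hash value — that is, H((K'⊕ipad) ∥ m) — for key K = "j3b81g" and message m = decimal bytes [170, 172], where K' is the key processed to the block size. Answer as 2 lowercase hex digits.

f1

Key "j3b81g" = 6a 33 62 38 31 67 is 6 bytes > B = 4, so hash it first: H(key) = cf, then zero-pad to 4 bytes: K' = cf 00 00 00.
K' ⊕ ipad = f9 36 36 36.
Inner input = f9 36 36 36 ∥ aa ac.
Inner hash: sum = 249+54+54+54+170+172 = 753; mod 256 = 241 → f1.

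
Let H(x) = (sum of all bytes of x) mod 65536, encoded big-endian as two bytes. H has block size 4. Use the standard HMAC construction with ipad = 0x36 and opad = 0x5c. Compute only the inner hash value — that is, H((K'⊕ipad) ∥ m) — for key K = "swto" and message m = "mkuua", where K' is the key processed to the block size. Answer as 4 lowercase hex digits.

0344

Key "swto" = 73 77 74 6f is exactly B = 4 bytes: K' = 73 77 74 6f.
K' ⊕ ipad = 45 41 42 59.
Inner input = 45 41 42 59 ∥ 6d 6b 75 75 61.
Inner hash: sum = 69+65+66+89+109+107+117+117+97 = 836 → 03 44.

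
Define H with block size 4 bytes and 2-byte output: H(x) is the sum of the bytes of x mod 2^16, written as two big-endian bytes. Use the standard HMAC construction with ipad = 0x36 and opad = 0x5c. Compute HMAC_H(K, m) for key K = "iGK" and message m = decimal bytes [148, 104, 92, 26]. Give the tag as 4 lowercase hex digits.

Key "iGK" = 69 47 4b is 3 bytes ≤ B = 4; zero-pad to 4 bytes: K' = 69 47 4b 00.
K' ⊕ ipad = 5f 71 7d 36.  K' ⊕ opad = 35 1b 17 5c.
Inner input = (K'⊕ipad) ∥ m = 5f 71 7d 36 ∥ 94 68 5c 1a.
Inner hash: sum = 95+113+125+54+148+104+92+26 = 757 → 02 f5.
Outer input = (K'⊕opad) ∥ inner = 35 1b 17 5c ∥ 02 f5.
Outer hash (tag): sum = 53+27+23+92+2+245 = 442 → 01 ba.

01ba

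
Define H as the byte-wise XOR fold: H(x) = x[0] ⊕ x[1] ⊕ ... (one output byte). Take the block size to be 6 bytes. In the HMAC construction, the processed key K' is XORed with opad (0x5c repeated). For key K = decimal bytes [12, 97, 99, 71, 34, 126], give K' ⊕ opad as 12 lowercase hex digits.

503d3f1b7e22

Key decimal bytes [12, 97, 99, 71, 34, 126] = 0c 61 63 47 22 7e is exactly B = 6 bytes: K' = 0c 61 63 47 22 7e.
XOR each byte with 0x5c: 0c⊕5c=50, 61⊕5c=3d, 63⊕5c=3f, 47⊕5c=1b, 22⊕5c=7e, 7e⊕5c=22.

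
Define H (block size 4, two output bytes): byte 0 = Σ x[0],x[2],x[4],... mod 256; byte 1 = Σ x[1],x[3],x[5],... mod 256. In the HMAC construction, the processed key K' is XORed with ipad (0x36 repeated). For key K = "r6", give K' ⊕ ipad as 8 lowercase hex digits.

Key "r6" = 72 36 is 2 bytes ≤ B = 4; zero-pad to 4 bytes: K' = 72 36 00 00.
XOR each byte with 0x36: 72⊕36=44, 36⊕36=00, 00⊕36=36, 00⊕36=36.

44003636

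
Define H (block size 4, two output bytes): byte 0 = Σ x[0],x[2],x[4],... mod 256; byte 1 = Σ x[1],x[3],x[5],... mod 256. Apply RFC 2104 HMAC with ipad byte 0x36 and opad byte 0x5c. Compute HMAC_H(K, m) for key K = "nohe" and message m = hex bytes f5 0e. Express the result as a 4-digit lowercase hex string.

1126

Key "nohe" = 6e 6f 68 65 is exactly B = 4 bytes: K' = 6e 6f 68 65.
K' ⊕ ipad = 58 59 5e 53.  K' ⊕ opad = 32 33 34 39.
Inner input = (K'⊕ipad) ∥ m = 58 59 5e 53 ∥ f5 0e.
Inner hash: even-index sum = 427 mod 256 = 171; odd-index sum = 186 mod 256 = 186 → ab ba.
Outer input = (K'⊕opad) ∥ inner = 32 33 34 39 ∥ ab ba.
Outer hash (tag): even-index sum = 273 mod 256 = 17; odd-index sum = 294 mod 256 = 38 → 11 26.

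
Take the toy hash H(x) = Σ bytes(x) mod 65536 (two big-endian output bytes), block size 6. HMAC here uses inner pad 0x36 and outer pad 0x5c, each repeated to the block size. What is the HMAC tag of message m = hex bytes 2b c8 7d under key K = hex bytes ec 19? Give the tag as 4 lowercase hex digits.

02b9

Key hex bytes ec 19 is 2 bytes ≤ B = 6; zero-pad to 6 bytes: K' = ec 19 00 00 00 00.
K' ⊕ ipad = da 2f 36 36 36 36.  K' ⊕ opad = b0 45 5c 5c 5c 5c.
Inner input = (K'⊕ipad) ∥ m = da 2f 36 36 36 36 ∥ 2b c8 7d.
Inner hash: sum = 218+47+54+54+54+54+43+200+125 = 849 → 03 51.
Outer input = (K'⊕opad) ∥ inner = b0 45 5c 5c 5c 5c ∥ 03 51.
Outer hash (tag): sum = 176+69+92+92+92+92+3+81 = 697 → 02 b9.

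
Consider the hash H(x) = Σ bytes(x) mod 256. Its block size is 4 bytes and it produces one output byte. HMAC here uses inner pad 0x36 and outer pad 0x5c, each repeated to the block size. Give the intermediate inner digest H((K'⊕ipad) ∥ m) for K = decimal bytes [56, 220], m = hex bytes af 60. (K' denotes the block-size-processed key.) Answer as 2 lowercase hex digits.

Key decimal bytes [56, 220] = 38 dc is 2 bytes ≤ B = 4; zero-pad to 4 bytes: K' = 38 dc 00 00.
K' ⊕ ipad = 0e ea 36 36.
Inner input = 0e ea 36 36 ∥ af 60.
Inner hash: sum = 14+234+54+54+175+96 = 627; mod 256 = 115 → 73.

73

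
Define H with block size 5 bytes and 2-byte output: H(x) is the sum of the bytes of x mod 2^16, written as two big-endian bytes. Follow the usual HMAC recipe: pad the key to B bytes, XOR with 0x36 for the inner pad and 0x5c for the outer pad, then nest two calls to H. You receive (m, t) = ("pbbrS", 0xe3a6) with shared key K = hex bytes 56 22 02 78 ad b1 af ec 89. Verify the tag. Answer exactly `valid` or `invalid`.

Key hex bytes 56 22 02 78 ad b1 af ec 89 is 9 bytes > B = 5, so hash it first: H(key) = 04 74, then zero-pad to 5 bytes: K' = 04 74 00 00 00.
K' ⊕ ipad = 32 42 36 36 36; K' ⊕ opad = 58 28 5c 5c 5c.
Inner hash: sum = 50+66+54+54+54+112+98+98+114+83 = 783 → 03 0f.
Outer hash (recomputed tag): sum = 88+40+92+92+92+3+15 = 422 → 01 a6.
Recomputed tag = 01a6; claimed = e3a6 → mismatch.

invalid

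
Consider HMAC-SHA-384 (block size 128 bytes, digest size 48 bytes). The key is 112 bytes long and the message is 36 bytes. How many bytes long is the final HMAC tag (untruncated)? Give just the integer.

The tag is one SHA-384 digest: 48 bytes.

48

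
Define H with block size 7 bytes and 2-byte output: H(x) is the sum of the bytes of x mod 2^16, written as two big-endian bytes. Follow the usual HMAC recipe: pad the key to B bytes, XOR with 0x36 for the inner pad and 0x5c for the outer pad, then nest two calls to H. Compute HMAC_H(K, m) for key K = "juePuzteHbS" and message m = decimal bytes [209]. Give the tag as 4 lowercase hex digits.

02ab

Key "juePuzteHbS" = 6a 75 65 50 75 7a 74 65 48 62 53 is 11 bytes > B = 7, so hash it first: H(key) = 04 59, then zero-pad to 7 bytes: K' = 04 59 00 00 00 00 00.
K' ⊕ ipad = 32 6f 36 36 36 36 36.  K' ⊕ opad = 58 05 5c 5c 5c 5c 5c.
Inner input = (K'⊕ipad) ∥ m = 32 6f 36 36 36 36 36 ∥ d1.
Inner hash: sum = 50+111+54+54+54+54+54+209 = 640 → 02 80.
Outer input = (K'⊕opad) ∥ inner = 58 05 5c 5c 5c 5c 5c ∥ 02 80.
Outer hash (tag): sum = 88+5+92+92+92+92+92+2+128 = 683 → 02 ab.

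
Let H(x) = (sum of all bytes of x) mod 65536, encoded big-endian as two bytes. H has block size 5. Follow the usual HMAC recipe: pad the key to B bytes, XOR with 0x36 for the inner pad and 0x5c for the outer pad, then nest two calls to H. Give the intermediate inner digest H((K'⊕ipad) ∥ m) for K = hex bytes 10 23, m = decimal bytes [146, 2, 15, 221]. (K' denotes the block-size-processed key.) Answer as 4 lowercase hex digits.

Key hex bytes 10 23 is 2 bytes ≤ B = 5; zero-pad to 5 bytes: K' = 10 23 00 00 00.
K' ⊕ ipad = 26 15 36 36 36.
Inner input = 26 15 36 36 36 ∥ 92 02 0f dd.
Inner hash: sum = 38+21+54+54+54+146+2+15+221 = 605 → 02 5d.

025d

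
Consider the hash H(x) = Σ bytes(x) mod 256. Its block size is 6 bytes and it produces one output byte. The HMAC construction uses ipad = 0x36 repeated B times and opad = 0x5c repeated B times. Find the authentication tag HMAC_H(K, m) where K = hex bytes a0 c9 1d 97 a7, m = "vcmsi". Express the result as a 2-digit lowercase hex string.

Key hex bytes a0 c9 1d 97 a7 is 5 bytes ≤ B = 6; zero-pad to 6 bytes: K' = a0 c9 1d 97 a7 00.
K' ⊕ ipad = 96 ff 2b a1 91 36.  K' ⊕ opad = fc 95 41 cb fb 5c.
Inner input = (K'⊕ipad) ∥ m = 96 ff 2b a1 91 36 ∥ 76 63 6d 73 69.
Inner hash: sum = 150+255+43+161+145+54+118+99+109+115+105 = 1354; mod 256 = 74 → 4a.
Outer input = (K'⊕opad) ∥ inner = fc 95 41 cb fb 5c ∥ 4a.
Outer hash (tag): sum = 252+149+65+203+251+92+74 = 1086; mod 256 = 62 → 3e.

3e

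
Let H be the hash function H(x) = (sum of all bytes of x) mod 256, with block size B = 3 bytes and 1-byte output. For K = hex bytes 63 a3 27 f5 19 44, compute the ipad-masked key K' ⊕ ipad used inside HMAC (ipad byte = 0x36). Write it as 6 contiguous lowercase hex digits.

493636

Key hex bytes 63 a3 27 f5 19 44 is 6 bytes > B = 3, so hash it first: H(key) = 7f, then zero-pad to 3 bytes: K' = 7f 00 00.
XOR each byte with 0x36: 7f⊕36=49, 00⊕36=36, 00⊕36=36.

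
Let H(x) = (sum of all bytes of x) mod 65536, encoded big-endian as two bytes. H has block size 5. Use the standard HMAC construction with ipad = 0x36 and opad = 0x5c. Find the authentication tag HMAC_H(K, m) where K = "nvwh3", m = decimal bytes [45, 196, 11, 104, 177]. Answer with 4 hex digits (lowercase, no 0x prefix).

Key "nvwh3" = 6e 76 77 68 33 is exactly B = 5 bytes: K' = 6e 76 77 68 33.
K' ⊕ ipad = 58 40 41 5e 05.  K' ⊕ opad = 32 2a 2b 34 6f.
Inner input = (K'⊕ipad) ∥ m = 58 40 41 5e 05 ∥ 2d c4 0b 68 b1.
Inner hash: sum = 88+64+65+94+5+45+196+11+104+177 = 849 → 03 51.
Outer input = (K'⊕opad) ∥ inner = 32 2a 2b 34 6f ∥ 03 51.
Outer hash (tag): sum = 50+42+43+52+111+3+81 = 382 → 01 7e.

017e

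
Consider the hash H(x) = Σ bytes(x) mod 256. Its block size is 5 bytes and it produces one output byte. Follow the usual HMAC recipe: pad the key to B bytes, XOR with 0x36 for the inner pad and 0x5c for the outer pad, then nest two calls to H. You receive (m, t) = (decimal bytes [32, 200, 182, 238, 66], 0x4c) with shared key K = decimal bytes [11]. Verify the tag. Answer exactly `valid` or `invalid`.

Key decimal bytes [11] = 0b is 1 byte ≤ B = 5; zero-pad to 5 bytes: K' = 0b 00 00 00 00.
K' ⊕ ipad = 3d 36 36 36 36; K' ⊕ opad = 57 5c 5c 5c 5c.
Inner hash: sum = 61+54+54+54+54+32+200+182+238+66 = 995; mod 256 = 227 → e3.
Outer hash (recomputed tag): sum = 87+92+92+92+92+227 = 682; mod 256 = 170 → aa.
Recomputed tag = aa; claimed = 4c → mismatch.

invalid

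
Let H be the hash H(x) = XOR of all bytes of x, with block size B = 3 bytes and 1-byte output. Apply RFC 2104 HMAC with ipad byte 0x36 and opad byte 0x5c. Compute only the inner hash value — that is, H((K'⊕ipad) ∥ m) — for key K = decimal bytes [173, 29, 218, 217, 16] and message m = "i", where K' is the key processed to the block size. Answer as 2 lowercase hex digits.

Key decimal bytes [173, 29, 218, 217, 16] = ad 1d da d9 10 is 5 bytes > B = 3, so hash it first: H(key) = a3, then zero-pad to 3 bytes: K' = a3 00 00.
K' ⊕ ipad = 95 36 36.
Inner input = 95 36 36 ∥ 69.
Inner hash: XOR 95⊕36⊕36⊕69 = fc.

fc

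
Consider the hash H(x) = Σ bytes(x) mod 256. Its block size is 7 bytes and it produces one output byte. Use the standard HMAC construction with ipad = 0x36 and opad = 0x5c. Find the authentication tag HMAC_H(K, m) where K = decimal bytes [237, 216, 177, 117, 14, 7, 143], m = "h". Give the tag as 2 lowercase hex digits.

Key decimal bytes [237, 216, 177, 117, 14, 7, 143] = ed d8 b1 75 0e 07 8f is exactly B = 7 bytes: K' = ed d8 b1 75 0e 07 8f.
K' ⊕ ipad = db ee 87 43 38 31 b9.  K' ⊕ opad = b1 84 ed 29 52 5b d3.
Inner input = (K'⊕ipad) ∥ m = db ee 87 43 38 31 b9 ∥ 68.
Inner hash: sum = 219+238+135+67+56+49+185+104 = 1053; mod 256 = 29 → 1d.
Outer input = (K'⊕opad) ∥ inner = b1 84 ed 29 52 5b d3 ∥ 1d.
Outer hash (tag): sum = 177+132+237+41+82+91+211+29 = 1000; mod 256 = 232 → e8.

e8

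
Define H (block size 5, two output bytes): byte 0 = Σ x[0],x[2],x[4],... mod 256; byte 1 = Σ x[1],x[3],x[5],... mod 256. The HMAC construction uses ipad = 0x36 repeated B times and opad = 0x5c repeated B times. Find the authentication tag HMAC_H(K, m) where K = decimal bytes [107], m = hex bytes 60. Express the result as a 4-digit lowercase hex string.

bb81

Key decimal bytes [107] = 6b is 1 byte ≤ B = 5; zero-pad to 5 bytes: K' = 6b 00 00 00 00.
K' ⊕ ipad = 5d 36 36 36 36.  K' ⊕ opad = 37 5c 5c 5c 5c.
Inner input = (K'⊕ipad) ∥ m = 5d 36 36 36 36 ∥ 60.
Inner hash: even-index sum = 201 mod 256 = 201; odd-index sum = 204 mod 256 = 204 → c9 cc.
Outer input = (K'⊕opad) ∥ inner = 37 5c 5c 5c 5c ∥ c9 cc.
Outer hash (tag): even-index sum = 443 mod 256 = 187; odd-index sum = 385 mod 256 = 129 → bb 81.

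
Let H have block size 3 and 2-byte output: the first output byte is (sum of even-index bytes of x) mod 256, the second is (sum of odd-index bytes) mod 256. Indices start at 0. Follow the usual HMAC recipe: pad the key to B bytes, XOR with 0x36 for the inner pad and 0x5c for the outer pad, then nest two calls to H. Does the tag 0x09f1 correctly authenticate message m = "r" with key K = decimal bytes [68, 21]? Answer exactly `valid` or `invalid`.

Key decimal bytes [68, 21] = 44 15 is 2 bytes ≤ B = 3; zero-pad to 3 bytes: K' = 44 15 00.
K' ⊕ ipad = 72 23 36; K' ⊕ opad = 18 49 5c.
Inner hash: even-index sum = 168 mod 256 = 168; odd-index sum = 149 mod 256 = 149 → a8 95.
Outer hash (recomputed tag): even-index sum = 265 mod 256 = 9; odd-index sum = 241 mod 256 = 241 → 09 f1.
Recomputed tag = 09f1; claimed = 09f1 → match.

valid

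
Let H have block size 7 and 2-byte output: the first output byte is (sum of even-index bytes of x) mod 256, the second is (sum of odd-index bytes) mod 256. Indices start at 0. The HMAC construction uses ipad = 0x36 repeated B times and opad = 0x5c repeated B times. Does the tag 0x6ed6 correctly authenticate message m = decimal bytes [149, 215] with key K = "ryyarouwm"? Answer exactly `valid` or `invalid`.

valid

Key "ryyarouwm" = 72 79 79 61 72 6f 75 77 6d is 9 bytes > B = 7, so hash it first: H(key) = 3f c0, then zero-pad to 7 bytes: K' = 3f c0 00 00 00 00 00.
K' ⊕ ipad = 09 f6 36 36 36 36 36; K' ⊕ opad = 63 9c 5c 5c 5c 5c 5c.
Inner hash: even-index sum = 386 mod 256 = 130; odd-index sum = 503 mod 256 = 247 → 82 f7.
Outer hash (recomputed tag): even-index sum = 622 mod 256 = 110; odd-index sum = 470 mod 256 = 214 → 6e d6.
Recomputed tag = 6ed6; claimed = 6ed6 → match.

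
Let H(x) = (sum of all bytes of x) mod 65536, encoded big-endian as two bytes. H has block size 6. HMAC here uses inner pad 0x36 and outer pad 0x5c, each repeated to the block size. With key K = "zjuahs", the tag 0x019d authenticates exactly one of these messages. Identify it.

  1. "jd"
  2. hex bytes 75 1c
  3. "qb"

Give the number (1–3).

2

Key "zjuahs" = 7a 6a 75 61 68 73 is exactly B = 6 bytes: K' = 7a 6a 75 61 68 73.
K' ⊕ ipad = 4c 5c 43 57 5e 45; K' ⊕ opad = 26 36 29 3d 34 2f.
m1: inner = H(4c 5c 43 57 5e 45 6a 64) = 02 b3; tag = H(26 36 29 3d 34 2f 02 b3) = 01da
m2: inner = H(4c 5c 43 57 5e 45 75 1c) = 02 76; tag = H(26 36 29 3d 34 2f 02 76) = 019d ← matches
m3: inner = H(4c 5c 43 57 5e 45 71 62) = 02 b8; tag = H(26 36 29 3d 34 2f 02 b8) = 01df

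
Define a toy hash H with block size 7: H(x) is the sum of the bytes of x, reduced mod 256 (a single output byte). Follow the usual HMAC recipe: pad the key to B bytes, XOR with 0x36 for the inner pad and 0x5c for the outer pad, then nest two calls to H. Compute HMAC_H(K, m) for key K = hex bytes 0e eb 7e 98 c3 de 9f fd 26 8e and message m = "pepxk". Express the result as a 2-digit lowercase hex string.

Key hex bytes 0e eb 7e 98 c3 de 9f fd 26 8e is 10 bytes > B = 7, so hash it first: H(key) = 00, then zero-pad to 7 bytes: K' = 00 00 00 00 00 00 00.
K' ⊕ ipad = 36 36 36 36 36 36 36.  K' ⊕ opad = 5c 5c 5c 5c 5c 5c 5c.
Inner input = (K'⊕ipad) ∥ m = 36 36 36 36 36 36 36 ∥ 70 65 70 78 6b.
Inner hash: sum = 54+54+54+54+54+54+54+112+101+112+120+107 = 930; mod 256 = 162 → a2.
Outer input = (K'⊕opad) ∥ inner = 5c 5c 5c 5c 5c 5c 5c ∥ a2.
Outer hash (tag): sum = 92+92+92+92+92+92+92+162 = 806; mod 256 = 38 → 26.

26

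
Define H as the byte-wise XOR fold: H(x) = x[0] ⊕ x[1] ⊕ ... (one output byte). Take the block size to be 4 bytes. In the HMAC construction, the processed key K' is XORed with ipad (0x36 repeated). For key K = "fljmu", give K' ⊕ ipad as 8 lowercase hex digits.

4e363636

Key "fljmu" = 66 6c 6a 6d 75 is 5 bytes > B = 4, so hash it first: H(key) = 78, then zero-pad to 4 bytes: K' = 78 00 00 00.
XOR each byte with 0x36: 78⊕36=4e, 00⊕36=36, 00⊕36=36, 00⊕36=36.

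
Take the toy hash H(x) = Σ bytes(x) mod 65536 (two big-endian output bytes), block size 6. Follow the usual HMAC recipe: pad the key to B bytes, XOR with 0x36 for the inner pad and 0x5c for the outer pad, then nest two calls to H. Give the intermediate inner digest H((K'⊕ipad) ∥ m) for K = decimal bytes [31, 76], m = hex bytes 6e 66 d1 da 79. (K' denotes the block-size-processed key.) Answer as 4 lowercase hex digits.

0473

Key decimal bytes [31, 76] = 1f 4c is 2 bytes ≤ B = 6; zero-pad to 6 bytes: K' = 1f 4c 00 00 00 00.
K' ⊕ ipad = 29 7a 36 36 36 36.
Inner input = 29 7a 36 36 36 36 ∥ 6e 66 d1 da 79.
Inner hash: sum = 41+122+54+54+54+54+110+102+209+218+121 = 1139 → 04 73.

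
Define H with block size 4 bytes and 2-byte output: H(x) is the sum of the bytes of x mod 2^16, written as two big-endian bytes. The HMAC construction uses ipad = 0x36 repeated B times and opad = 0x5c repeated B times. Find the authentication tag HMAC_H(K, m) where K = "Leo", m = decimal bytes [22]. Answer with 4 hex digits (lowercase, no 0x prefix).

Key "Leo" = 4c 65 6f is 3 bytes ≤ B = 4; zero-pad to 4 bytes: K' = 4c 65 6f 00.
K' ⊕ ipad = 7a 53 59 36.  K' ⊕ opad = 10 39 33 5c.
Inner input = (K'⊕ipad) ∥ m = 7a 53 59 36 ∥ 16.
Inner hash: sum = 122+83+89+54+22 = 370 → 01 72.
Outer input = (K'⊕opad) ∥ inner = 10 39 33 5c ∥ 01 72.
Outer hash (tag): sum = 16+57+51+92+1+114 = 331 → 01 4b.

014b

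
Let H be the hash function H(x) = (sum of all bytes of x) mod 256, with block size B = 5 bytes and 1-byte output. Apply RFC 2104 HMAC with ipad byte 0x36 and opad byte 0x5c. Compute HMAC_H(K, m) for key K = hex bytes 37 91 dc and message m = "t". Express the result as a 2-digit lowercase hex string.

Key hex bytes 37 91 dc is 3 bytes ≤ B = 5; zero-pad to 5 bytes: K' = 37 91 dc 00 00.
K' ⊕ ipad = 01 a7 ea 36 36.  K' ⊕ opad = 6b cd 80 5c 5c.
Inner input = (K'⊕ipad) ∥ m = 01 a7 ea 36 36 ∥ 74.
Inner hash: sum = 1+167+234+54+54+116 = 626; mod 256 = 114 → 72.
Outer input = (K'⊕opad) ∥ inner = 6b cd 80 5c 5c ∥ 72.
Outer hash (tag): sum = 107+205+128+92+92+114 = 738; mod 256 = 226 → e2.

e2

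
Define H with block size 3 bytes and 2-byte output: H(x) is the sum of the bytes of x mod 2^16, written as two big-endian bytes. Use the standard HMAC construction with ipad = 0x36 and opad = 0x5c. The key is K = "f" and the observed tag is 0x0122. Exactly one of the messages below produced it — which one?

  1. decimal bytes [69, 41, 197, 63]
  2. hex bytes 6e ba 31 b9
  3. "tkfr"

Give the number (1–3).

Key "f" = 66 is 1 byte ≤ B = 3; zero-pad to 3 bytes: K' = 66 00 00.
K' ⊕ ipad = 50 36 36; K' ⊕ opad = 3a 5c 5c.
m1: inner = H(50 36 36 45 29 c5 3f) = 02 2e; tag = H(3a 5c 5c 02 2e) = 0122 ← matches
m2: inner = H(50 36 36 6e ba 31 b9) = 02 ce; tag = H(3a 5c 5c 02 ce) = 01c2
m3: inner = H(50 36 36 74 6b 66 72) = 02 73; tag = H(3a 5c 5c 02 73) = 0167

1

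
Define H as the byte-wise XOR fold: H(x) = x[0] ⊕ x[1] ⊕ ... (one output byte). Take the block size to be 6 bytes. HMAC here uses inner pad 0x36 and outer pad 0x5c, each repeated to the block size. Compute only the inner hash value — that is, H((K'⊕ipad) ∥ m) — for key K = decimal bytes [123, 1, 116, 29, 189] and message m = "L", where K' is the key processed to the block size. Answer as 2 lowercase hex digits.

e2

Key decimal bytes [123, 1, 116, 29, 189] = 7b 01 74 1d bd is 5 bytes ≤ B = 6; zero-pad to 6 bytes: K' = 7b 01 74 1d bd 00.
K' ⊕ ipad = 4d 37 42 2b 8b 36.
Inner input = 4d 37 42 2b 8b 36 ∥ 4c.
Inner hash: XOR 4d⊕37⊕42⊕2b⊕8b⊕36⊕4c = e2.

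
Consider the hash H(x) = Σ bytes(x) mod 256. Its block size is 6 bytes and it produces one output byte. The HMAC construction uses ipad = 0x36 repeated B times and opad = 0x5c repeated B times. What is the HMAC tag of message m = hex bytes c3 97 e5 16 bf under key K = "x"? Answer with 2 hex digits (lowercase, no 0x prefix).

Key "x" = 78 is 1 byte ≤ B = 6; zero-pad to 6 bytes: K' = 78 00 00 00 00 00.
K' ⊕ ipad = 4e 36 36 36 36 36.  K' ⊕ opad = 24 5c 5c 5c 5c 5c.
Inner input = (K'⊕ipad) ∥ m = 4e 36 36 36 36 36 ∥ c3 97 e5 16 bf.
Inner hash: sum = 78+54+54+54+54+54+195+151+229+22+191 = 1136; mod 256 = 112 → 70.
Outer input = (K'⊕opad) ∥ inner = 24 5c 5c 5c 5c 5c ∥ 70.
Outer hash (tag): sum = 36+92+92+92+92+92+112 = 608; mod 256 = 96 → 60.

60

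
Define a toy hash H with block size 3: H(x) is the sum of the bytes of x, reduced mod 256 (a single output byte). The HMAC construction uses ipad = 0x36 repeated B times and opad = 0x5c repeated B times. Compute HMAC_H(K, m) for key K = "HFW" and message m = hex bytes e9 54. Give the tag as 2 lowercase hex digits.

c5

Key "HFW" = 48 46 57 is exactly B = 3 bytes: K' = 48 46 57.
K' ⊕ ipad = 7e 70 61.  K' ⊕ opad = 14 1a 0b.
Inner input = (K'⊕ipad) ∥ m = 7e 70 61 ∥ e9 54.
Inner hash: sum = 126+112+97+233+84 = 652; mod 256 = 140 → 8c.
Outer input = (K'⊕opad) ∥ inner = 14 1a 0b ∥ 8c.
Outer hash (tag): sum = 20+26+11+140 = 197 → c5.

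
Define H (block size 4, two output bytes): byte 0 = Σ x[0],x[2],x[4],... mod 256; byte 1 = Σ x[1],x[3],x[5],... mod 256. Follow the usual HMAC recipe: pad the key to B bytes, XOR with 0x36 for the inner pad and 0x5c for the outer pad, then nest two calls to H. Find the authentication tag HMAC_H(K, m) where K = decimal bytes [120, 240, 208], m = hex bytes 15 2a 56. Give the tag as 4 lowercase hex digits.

Key decimal bytes [120, 240, 208] = 78 f0 d0 is 3 bytes ≤ B = 4; zero-pad to 4 bytes: K' = 78 f0 d0 00.
K' ⊕ ipad = 4e c6 e6 36.  K' ⊕ opad = 24 ac 8c 5c.
Inner input = (K'⊕ipad) ∥ m = 4e c6 e6 36 ∥ 15 2a 56.
Inner hash: even-index sum = 415 mod 256 = 159; odd-index sum = 294 mod 256 = 38 → 9f 26.
Outer input = (K'⊕opad) ∥ inner = 24 ac 8c 5c ∥ 9f 26.
Outer hash (tag): even-index sum = 335 mod 256 = 79; odd-index sum = 302 mod 256 = 46 → 4f 2e.

4f2e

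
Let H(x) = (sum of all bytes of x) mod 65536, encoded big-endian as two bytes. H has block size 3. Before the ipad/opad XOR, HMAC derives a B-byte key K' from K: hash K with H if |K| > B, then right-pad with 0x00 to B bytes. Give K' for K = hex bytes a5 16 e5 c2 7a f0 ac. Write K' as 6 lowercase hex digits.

047800

|K| = 7 > B = 3, so first hash the key.
H(K): sum = 165+22+229+194+122+240+172 = 1144 → 04 78.
Zero-pad H(K) = 04 78 to 3 bytes: K' = 04 78 00.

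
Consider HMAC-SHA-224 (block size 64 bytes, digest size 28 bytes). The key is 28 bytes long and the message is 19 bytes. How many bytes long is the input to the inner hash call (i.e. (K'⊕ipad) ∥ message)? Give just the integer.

83

Key is 28 ≤ 64 bytes, zero-padded: |K'| = 64.
Inner input = (K'⊕ipad) ∥ m → 64 + 19 = 83 bytes.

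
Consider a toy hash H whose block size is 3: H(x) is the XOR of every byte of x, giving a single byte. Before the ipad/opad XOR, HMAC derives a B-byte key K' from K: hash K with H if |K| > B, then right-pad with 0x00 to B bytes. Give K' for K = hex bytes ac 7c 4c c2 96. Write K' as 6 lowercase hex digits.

c80000

|K| = 5 > B = 3, so first hash the key.
H(K): XOR ac⊕7c⊕4c⊕c2⊕96 = c8.
Zero-pad H(K) = c8 to 3 bytes: K' = c8 00 00.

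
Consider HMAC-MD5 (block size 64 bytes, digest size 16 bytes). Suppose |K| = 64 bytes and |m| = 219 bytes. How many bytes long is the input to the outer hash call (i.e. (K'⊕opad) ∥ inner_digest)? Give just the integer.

Key is 64 ≤ 64 bytes, zero-padded: |K'| = 64.
Outer input = (K'⊕opad) ∥ H(inner) → 64 + 16 = 80 bytes.

80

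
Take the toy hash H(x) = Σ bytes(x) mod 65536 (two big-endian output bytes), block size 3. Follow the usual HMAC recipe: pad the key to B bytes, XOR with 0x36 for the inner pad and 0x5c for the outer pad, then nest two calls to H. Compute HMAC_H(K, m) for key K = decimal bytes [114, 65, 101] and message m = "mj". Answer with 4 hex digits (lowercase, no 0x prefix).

Key decimal bytes [114, 65, 101] = 72 41 65 is exactly B = 3 bytes: K' = 72 41 65.
K' ⊕ ipad = 44 77 53.  K' ⊕ opad = 2e 1d 39.
Inner input = (K'⊕ipad) ∥ m = 44 77 53 ∥ 6d 6a.
Inner hash: sum = 68+119+83+109+106 = 485 → 01 e5.
Outer input = (K'⊕opad) ∥ inner = 2e 1d 39 ∥ 01 e5.
Outer hash (tag): sum = 46+29+57+1+229 = 362 → 01 6a.

016a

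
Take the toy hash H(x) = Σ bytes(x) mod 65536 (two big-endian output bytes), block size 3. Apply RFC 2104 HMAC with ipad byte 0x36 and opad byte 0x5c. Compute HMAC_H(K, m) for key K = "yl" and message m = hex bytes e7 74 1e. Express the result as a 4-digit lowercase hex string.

Key "yl" = 79 6c is 2 bytes ≤ B = 3; zero-pad to 3 bytes: K' = 79 6c 00.
K' ⊕ ipad = 4f 5a 36.  K' ⊕ opad = 25 30 5c.
Inner input = (K'⊕ipad) ∥ m = 4f 5a 36 ∥ e7 74 1e.
Inner hash: sum = 79+90+54+231+116+30 = 600 → 02 58.
Outer input = (K'⊕opad) ∥ inner = 25 30 5c ∥ 02 58.
Outer hash (tag): sum = 37+48+92+2+88 = 267 → 01 0b.

010b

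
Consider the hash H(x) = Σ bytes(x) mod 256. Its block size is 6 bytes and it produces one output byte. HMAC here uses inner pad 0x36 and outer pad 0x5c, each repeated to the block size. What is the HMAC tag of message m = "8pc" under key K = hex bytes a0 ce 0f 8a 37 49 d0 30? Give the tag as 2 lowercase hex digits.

Key hex bytes a0 ce 0f 8a 37 49 d0 30 is 8 bytes > B = 6, so hash it first: H(key) = 87, then zero-pad to 6 bytes: K' = 87 00 00 00 00 00.
K' ⊕ ipad = b1 36 36 36 36 36.  K' ⊕ opad = db 5c 5c 5c 5c 5c.
Inner input = (K'⊕ipad) ∥ m = b1 36 36 36 36 36 ∥ 38 70 63.
Inner hash: sum = 177+54+54+54+54+54+56+112+99 = 714; mod 256 = 202 → ca.
Outer input = (K'⊕opad) ∥ inner = db 5c 5c 5c 5c 5c ∥ ca.
Outer hash (tag): sum = 219+92+92+92+92+92+202 = 881; mod 256 = 113 → 71.

71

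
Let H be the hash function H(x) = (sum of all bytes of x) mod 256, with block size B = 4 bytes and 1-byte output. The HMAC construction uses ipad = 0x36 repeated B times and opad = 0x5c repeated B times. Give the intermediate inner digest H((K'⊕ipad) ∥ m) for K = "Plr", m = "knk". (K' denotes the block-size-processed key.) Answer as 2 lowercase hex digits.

7e

Key "Plr" = 50 6c 72 is 3 bytes ≤ B = 4; zero-pad to 4 bytes: K' = 50 6c 72 00.
K' ⊕ ipad = 66 5a 44 36.
Inner input = 66 5a 44 36 ∥ 6b 6e 6b.
Inner hash: sum = 102+90+68+54+107+110+107 = 638; mod 256 = 126 → 7e.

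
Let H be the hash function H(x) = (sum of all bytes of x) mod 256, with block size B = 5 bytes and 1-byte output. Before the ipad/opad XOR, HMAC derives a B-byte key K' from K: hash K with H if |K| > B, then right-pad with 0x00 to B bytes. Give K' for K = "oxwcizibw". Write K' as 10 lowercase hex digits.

|K| = 9 > B = 5, so first hash the key.
H(K): sum = 111+120+119+99+105+122+105+98+119 = 998; mod 256 = 230 → e6.
Zero-pad H(K) = e6 to 5 bytes: K' = e6 00 00 00 00.

e600000000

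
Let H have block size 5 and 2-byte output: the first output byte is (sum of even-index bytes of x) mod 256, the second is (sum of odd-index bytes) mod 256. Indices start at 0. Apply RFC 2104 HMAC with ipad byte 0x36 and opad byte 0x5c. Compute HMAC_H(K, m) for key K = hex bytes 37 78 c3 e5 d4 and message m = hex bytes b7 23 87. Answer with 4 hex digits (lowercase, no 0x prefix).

f1d8

Key hex bytes 37 78 c3 e5 d4 is exactly B = 5 bytes: K' = 37 78 c3 e5 d4.
K' ⊕ ipad = 01 4e f5 d3 e2.  K' ⊕ opad = 6b 24 9f b9 88.
Inner input = (K'⊕ipad) ∥ m = 01 4e f5 d3 e2 ∥ b7 23 87.
Inner hash: even-index sum = 507 mod 256 = 251; odd-index sum = 607 mod 256 = 95 → fb 5f.
Outer input = (K'⊕opad) ∥ inner = 6b 24 9f b9 88 ∥ fb 5f.
Outer hash (tag): even-index sum = 497 mod 256 = 241; odd-index sum = 472 mod 256 = 216 → f1 d8.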